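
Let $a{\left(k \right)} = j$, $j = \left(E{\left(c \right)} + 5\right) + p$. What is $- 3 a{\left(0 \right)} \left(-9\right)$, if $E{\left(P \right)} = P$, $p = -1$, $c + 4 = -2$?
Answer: $-54$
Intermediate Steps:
$c = -6$ ($c = -4 - 2 = -6$)
$j = -2$ ($j = \left(-6 + 5\right) - 1 = -1 - 1 = -2$)
$a{\left(k \right)} = -2$
$- 3 a{\left(0 \right)} \left(-9\right) = \left(-3\right) \left(-2\right) \left(-9\right) = 6 \left(-9\right) = -54$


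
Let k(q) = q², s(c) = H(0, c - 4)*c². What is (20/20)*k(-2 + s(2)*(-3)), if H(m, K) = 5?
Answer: 3844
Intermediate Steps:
s(c) = 5*c²
(20/20)*k(-2 + s(2)*(-3)) = (20/20)*(-2 + (5*2²)*(-3))² = (20*(1/20))*(-2 + (5*4)*(-3))² = 1*(-2 + 20*(-3))² = 1*(-2 - 60)² = 1*(-62)² = 1*3844 = 3844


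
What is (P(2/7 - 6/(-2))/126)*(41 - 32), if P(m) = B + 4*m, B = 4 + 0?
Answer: 60/49 ≈ 1.2245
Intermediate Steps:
B = 4
P(m) = 4 + 4*m
(P(2/7 - 6/(-2))/126)*(41 - 32) = ((4 + 4*(2/7 - 6/(-2)))/126)*(41 - 32) = ((4 + 4*(2*(⅐) - 6*(-½)))*(1/126))*9 = ((4 + 4*(2/7 + 3))*(1/126))*9 = ((4 + 4*(23/7))*(1/126))*9 = ((4 + 92/7)*(1/126))*9 = ((120/7)*(1/126))*9 = (20/147)*9 = 60/49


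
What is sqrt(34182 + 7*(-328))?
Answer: sqrt(31886) ≈ 178.57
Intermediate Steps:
sqrt(34182 + 7*(-328)) = sqrt(34182 - 2296) = sqrt(31886)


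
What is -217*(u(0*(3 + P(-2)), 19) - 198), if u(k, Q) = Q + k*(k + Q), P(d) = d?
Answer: 38843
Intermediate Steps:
u(k, Q) = Q + k*(Q + k)
-217*(u(0*(3 + P(-2)), 19) - 198) = -217*((19 + (0*(3 - 2))² + 19*(0*(3 - 2))) - 198) = -217*((19 + (0*1)² + 19*(0*1)) - 198) = -217*((19 + 0² + 19*0) - 198) = -217*((19 + 0 + 0) - 198) = -217*(19 - 198) = -217*(-179) = 38843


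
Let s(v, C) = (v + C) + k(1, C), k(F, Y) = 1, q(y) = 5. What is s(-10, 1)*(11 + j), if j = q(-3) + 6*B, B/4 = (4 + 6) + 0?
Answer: -2048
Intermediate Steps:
B = 40 (B = 4*((4 + 6) + 0) = 4*(10 + 0) = 4*10 = 40)
s(v, C) = 1 + C + v (s(v, C) = (v + C) + 1 = (C + v) + 1 = 1 + C + v)
j = 245 (j = 5 + 6*40 = 5 + 240 = 245)
s(-10, 1)*(11 + j) = (1 + 1 - 10)*(11 + 245) = -8*256 = -2048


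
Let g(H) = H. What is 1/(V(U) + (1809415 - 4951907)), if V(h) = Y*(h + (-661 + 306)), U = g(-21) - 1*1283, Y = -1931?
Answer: 1/61037 ≈ 1.6384e-5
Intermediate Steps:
U = -1304 (U = -21 - 1*1283 = -21 - 1283 = -1304)
V(h) = 685505 - 1931*h (V(h) = -1931*(h + (-661 + 306)) = -1931*(h - 355) = -1931*(-355 + h) = 685505 - 1931*h)
1/(V(U) + (1809415 - 4951907)) = 1/((685505 - 1931*(-1304)) + (1809415 - 4951907)) = 1/((685505 + 2518024) - 3142492) = 1/(3203529 - 3142492) = 1/61037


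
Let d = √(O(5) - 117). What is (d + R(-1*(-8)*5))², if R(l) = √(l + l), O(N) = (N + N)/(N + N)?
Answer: -36 + 16*I*√145 ≈ -36.0 + 192.67*I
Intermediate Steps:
O(N) = 1 (O(N) = (2*N)/((2*N)) = (2*N)*(1/(2*N)) = 1)
R(l) = √2*√l (R(l) = √(2*l) = √2*√l)
d = 2*I*√29 (d = √(1 - 117) = √(-116) = 2*I*√29 ≈ 10.77*I)
(d + R(-1*(-8)*5))² = (2*I*√29 + √2*√(-1*(-8)*5))² = (2*I*√29 + √2*√(8*5))² = (2*I*√29 + √2*√40)² = (2*I*√29 + √2*(2*√10))² = (2*I*√29 + 4*√5)² = (4*√5 + 2*I*√29)²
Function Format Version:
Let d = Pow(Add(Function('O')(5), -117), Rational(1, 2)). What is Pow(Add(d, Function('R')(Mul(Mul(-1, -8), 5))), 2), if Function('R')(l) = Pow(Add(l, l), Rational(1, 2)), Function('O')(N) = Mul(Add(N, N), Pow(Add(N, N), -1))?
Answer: Add(-36, Mul(16, I, Pow(145, Rational(1, 2)))) ≈ Add(-36.000, Mul(192.67, I))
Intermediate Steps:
Function('O')(N) = 1 (Function('O')(N) = Mul(Mul(2, N), Pow(Mul(2, N), -1)) = Mul(Mul(2, N), Mul(Rational(1, 2), Pow(N, -1))) = 1)
Function('R')(l) = Mul(Pow(2, Rational(1, 2)), Pow(l, Rational(1, 2))) (Function('R')(l) = Pow(Mul(2, l), Rational(1, 2)) = Mul(Pow(2, Rational(1, 2)), Pow(l, Rational(1, 2))))
d = Mul(2, I, Pow(29, Rational(1, 2))) (d = Pow(Add(1, -117), Rational(1, 2)) = Pow(-116, Rational(1, 2)) = Mul(2, I, Pow(29, Rational(1, 2))) ≈ Mul(10.770, I))
Pow(Add(d, Function('R')(Mul(Mul(-1, -8), 5))), 2) = Pow(Add(Mul(2, I, Pow(29, Rational(1, 2))), Mul(Pow(2, Rational(1, 2)), Pow(Mul(Mul(-1, -8), 5), Rational(1, 2)))), 2) = Pow(Add(Mul(2, I, Pow(29, Rational(1, 2))), Mul(Pow(2, Rational(1, 2)), Pow(Mul(8, 5), Rational(1, 2)))), 2) = Pow(Add(Mul(2, I, Pow(29, Rational(1, 2))), Mul(Pow(2, Rational(1, 2)), Pow(40, Rational(1, 2)))), 2) = Pow(Add(Mul(2, I, Pow(29, Rational(1, 2))), Mul(Pow(2, Rational(1, 2)), Mul(2, Pow(10, Rational(1, 2))))), 2) = Pow(Add(Mul(2, I, Pow(29, Rational(1, 2))), Mul(4, Pow(5, Rational(1, 2)))), 2) = Pow(Add(Mul(4, Pow(5, Rational(1, 2))), Mul(2, I, Pow(29, Rational(1, 2)))), 2)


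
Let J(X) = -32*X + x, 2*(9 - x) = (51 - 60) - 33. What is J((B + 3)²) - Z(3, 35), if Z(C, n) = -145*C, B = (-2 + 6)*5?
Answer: -16463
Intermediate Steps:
B = 20 (B = 4*5 = 20)
x = 30 (x = 9 - ((51 - 60) - 33)/2 = 9 - (-9 - 33)/2 = 9 - ½*(-42) = 9 + 21 = 30)
J(X) = 30 - 32*X (J(X) = -32*X + 30 = 30 - 32*X)
J((B + 3)²) - Z(3, 35) = (30 - 32*(20 + 3)²) - (-145)*3 = (30 - 32*23²) - 1*(-435) = (30 - 32*529) + 435 = (30 - 16928) + 435 = -16898 + 435 = -16463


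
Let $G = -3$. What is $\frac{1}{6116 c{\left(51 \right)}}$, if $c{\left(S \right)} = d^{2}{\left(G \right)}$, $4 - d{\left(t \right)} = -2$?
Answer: $\frac{1}{220176} \approx 4.5418 \cdot 10^{-6}$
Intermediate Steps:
$d{\left(t \right)} = 6$ ($d{\left(t \right)} = 4 - -2 = 4 + 2 = 6$)
$c{\left(S \right)} = 36$ ($c{\left(S \right)} = 6^{2} = 36$)
$\frac{1}{6116 c{\left(51 \right)}} = \frac{1}{6116 \cdot 36} = \frac{1}{6116} \cdot \frac{1}{36} = \frac{1}{220176}$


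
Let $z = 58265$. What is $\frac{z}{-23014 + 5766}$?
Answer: $- \frac{58265}{17248} \approx -3.3781$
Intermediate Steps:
$\frac{z}{-23014 + 5766} = \frac{58265}{-23014 + 5766} = \frac{58265}{-17248} = 58265 \left(- \frac{1}{17248}\right) = - \frac{58265}{17248}$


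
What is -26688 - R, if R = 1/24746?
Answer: -660421249/24746 ≈ -26688.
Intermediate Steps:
R = 1/24746 ≈ 4.0411e-5
-26688 - R = -26688 - 1*1/24746 = -26688 - 1/24746 = -660421249/24746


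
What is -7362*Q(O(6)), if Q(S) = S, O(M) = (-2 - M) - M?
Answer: 103068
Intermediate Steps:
O(M) = -2 - 2*M
-7362*Q(O(6)) = -7362*(-2 - 2*6) = -7362*(-2 - 12) = -7362*(-14) = 103068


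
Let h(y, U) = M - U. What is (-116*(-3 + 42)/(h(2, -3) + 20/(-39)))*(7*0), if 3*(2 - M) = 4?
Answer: 0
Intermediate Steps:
M = ⅔ (M = 2 - ⅓*4 = 2 - 4/3 = ⅔ ≈ 0.66667)
h(y, U) = ⅔ - U
(-116*(-3 + 42)/(h(2, -3) + 20/(-39)))*(7*0) = (-116*(-3 + 42)/((⅔ - 1*(-3)) + 20/(-39)))*(7*0) = -4524/((⅔ + 3) + 20*(-1/39))*0 = -4524/(11/3 - 20/39)*0 = -4524/41/13*0 = -4524*13/41*0 = -116*507/41*0 = -58812/41*0 = 0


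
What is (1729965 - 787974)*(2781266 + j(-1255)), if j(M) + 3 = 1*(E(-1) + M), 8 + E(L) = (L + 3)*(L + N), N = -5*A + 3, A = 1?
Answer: 2618729328054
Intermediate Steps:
N = -2 (N = -5*1 + 3 = -5 + 3 = -2)
E(L) = -8 + (-2 + L)*(3 + L) (E(L) = -8 + (L + 3)*(L - 2) = -8 + (3 + L)*(-2 + L) = -8 + (-2 + L)*(3 + L))
j(M) = -17 + M (j(M) = -3 + 1*((-14 - 1 + (-1)²) + M) = -3 + 1*((-14 - 1 + 1) + M) = -3 + 1*(-14 + M) = -3 + (-14 + M) = -17 + M)
(1729965 - 787974)*(2781266 + j(-1255)) = (1729965 - 787974)*(2781266 + (-17 - 1255)) = 941991*(2781266 - 1272) = 941991*2779994 = 2618729328054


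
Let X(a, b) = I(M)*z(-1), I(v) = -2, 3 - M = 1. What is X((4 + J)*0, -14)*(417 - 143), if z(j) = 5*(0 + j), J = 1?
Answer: 2740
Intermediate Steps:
z(j) = 5*j
M = 2 (M = 3 - 1*1 = 3 - 1 = 2)
X(a, b) = 10 (X(a, b) = -10*(-1) = -2*(-5) = 10)
X((4 + J)*0, -14)*(417 - 143) = 10*(417 - 143) = 10*274 = 2740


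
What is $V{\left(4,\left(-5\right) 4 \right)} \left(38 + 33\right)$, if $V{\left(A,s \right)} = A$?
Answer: $284$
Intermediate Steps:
$V{\left(4,\left(-5\right) 4 \right)} \left(38 + 33\right) = 4 \left(38 + 33\right) = 4 \cdot 71 = 284$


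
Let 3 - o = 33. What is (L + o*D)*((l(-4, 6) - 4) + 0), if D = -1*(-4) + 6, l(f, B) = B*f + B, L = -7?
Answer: 6754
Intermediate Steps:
o = -30 (o = 3 - 1*33 = 3 - 33 = -30)
l(f, B) = B + B*f
D = 10 (D = 4 + 6 = 10)
(L + o*D)*((l(-4, 6) - 4) + 0) = (-7 - 30*10)*((6*(1 - 4) - 4) + 0) = (-7 - 300)*((6*(-3) - 4) + 0) = -307*((-18 - 4) + 0) = -307*(-22 + 0) = -307*(-22) = 6754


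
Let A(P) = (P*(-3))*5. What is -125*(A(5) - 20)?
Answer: 11875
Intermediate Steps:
A(P) = -15*P (A(P) = -3*P*5 = -15*P)
-125*(A(5) - 20) = -125*(-15*5 - 20) = -125*(-75 - 20) = -125*(-95) = 11875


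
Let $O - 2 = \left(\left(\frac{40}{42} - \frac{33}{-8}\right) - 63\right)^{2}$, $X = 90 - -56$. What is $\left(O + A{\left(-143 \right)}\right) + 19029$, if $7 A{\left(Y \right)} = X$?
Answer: $\frac{632411977}{28224} \approx 22407.0$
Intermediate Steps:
$X = 146$ ($X = 90 + 56 = 146$)
$A{\left(Y \right)} = \frac{146}{7}$ ($A{\left(Y \right)} = \frac{1}{7} \cdot 146 = \frac{146}{7}$)
$O = \frac{94748809}{28224}$ ($O = 2 + \left(\left(\frac{40}{42} - \frac{33}{-8}\right) - 63\right)^{2} = 2 + \left(\left(40 \cdot \frac{1}{42} - - \frac{33}{8}\right) - 63\right)^{2} = 2 + \left(\left(\frac{20}{21} + \frac{33}{8}\right) - 63\right)^{2} = 2 + \left(\frac{853}{168} - 63\right)^{2} = 2 + \left(- \frac{9731}{168}\right)^{2} = 2 + \frac{94692361}{28224} = \frac{94748809}{28224} \approx 3357.0$)
$\left(O + A{\left(-143 \right)}\right) + 19029 = \left(\frac{94748809}{28224} + \frac{146}{7}\right) + 19029 = \frac{95337481}{28224} + 19029 = \frac{632411977}{28224}$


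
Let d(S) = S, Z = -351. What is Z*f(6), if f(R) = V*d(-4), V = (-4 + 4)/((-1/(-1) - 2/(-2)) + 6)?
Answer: 0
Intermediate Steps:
V = 0 (V = 0/((-1*(-1) - 2*(-1/2)) + 6) = 0/((1 + 1) + 6) = 0/(2 + 6) = 0/8 = 0*(1/8) = 0)
f(R) = 0 (f(R) = 0*(-4) = 0)
Z*f(6) = -351*0 = 0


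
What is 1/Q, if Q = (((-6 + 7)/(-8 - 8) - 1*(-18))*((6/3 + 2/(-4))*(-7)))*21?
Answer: -32/126567 ≈ -0.00025283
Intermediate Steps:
Q = -126567/32 (Q = ((1/(-16) + 18)*((6*(1/3) + 2*(-1/4))*(-7)))*21 = ((1*(-1/16) + 18)*((2 - 1/2)*(-7)))*21 = ((-1/16 + 18)*((3/2)*(-7)))*21 = ((287/16)*(-21/2))*21 = -6027/32*21 = -126567/32 ≈ -3955.2)
1/Q = 1/(-126567/32) = -32/126567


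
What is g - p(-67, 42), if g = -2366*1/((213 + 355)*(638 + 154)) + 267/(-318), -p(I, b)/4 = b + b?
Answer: 3995445829/11921184 ≈ 335.16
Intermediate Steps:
p(I, b) = -8*b (p(I, b) = -4*(b + b) = -8*b)
g = -10071995/11921184 (g = -2366/(568*792) + 267*(-1/318) = -2366/449856 - 89/106 = -2366*1/449856 - 89/106 = -1183/224928 - 89/106 = -10071995/11921184 ≈ -0.84488)
g - p(-67, 42) = -10071995/11921184 - (-8)*42 = -10071995/11921184 - 1*(-336) = -10071995/11921184 + 336 = 3995445829/11921184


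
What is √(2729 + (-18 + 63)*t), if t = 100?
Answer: √7229 ≈ 85.024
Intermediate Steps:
√(2729 + (-18 + 63)*t) = √(2729 + (-18 + 63)*100) = √(2729 + 45*100) = √(2729 + 4500) = √7229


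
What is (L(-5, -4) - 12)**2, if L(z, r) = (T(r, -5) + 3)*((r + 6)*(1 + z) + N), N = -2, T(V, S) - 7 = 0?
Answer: 12544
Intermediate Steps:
T(V, S) = 7 (T(V, S) = 7 + 0 = 7)
L(z, r) = -20 + 10*(1 + z)*(6 + r) (L(z, r) = (7 + 3)*((r + 6)*(1 + z) - 2) = 10*((6 + r)*(1 + z) - 2) = 10*((1 + z)*(6 + r) - 2) = 10*(-2 + (1 + z)*(6 + r)) = -20 + 10*(1 + z)*(6 + r))
(L(-5, -4) - 12)**2 = ((40 + 10*(-4) + 60*(-5) + 10*(-4)*(-5)) - 12)**2 = ((40 - 40 - 300 + 200) - 12)**2 = (-100 - 12)**2 = (-112)**2 = 12544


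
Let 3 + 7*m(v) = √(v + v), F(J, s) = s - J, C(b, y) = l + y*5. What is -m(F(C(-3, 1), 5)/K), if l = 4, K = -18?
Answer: ⅓ ≈ 0.33333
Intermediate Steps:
C(b, y) = 4 + 5*y (C(b, y) = 4 + y*5 = 4 + 5*y)
m(v) = -3/7 + √2*√v/7 (m(v) = -3/7 + √(v + v)/7 = -3/7 + √(2*v)/7 = -3/7 + (√2*√v)/7 = -3/7 + √2*√v/7)
-m(F(C(-3, 1), 5)/K) = -(-3/7 + √2*√((5 - (4 + 5*1))/(-18))/7) = -(-3/7 + √2*√((5 - (4 + 5))*(-1/18))/7) = -(-3/7 + √2*√((5 - 1*9)*(-1/18))/7) = -(-3/7 + √2*√((5 - 9)*(-1/18))/7) = -(-3/7 + √2*√(-4*(-1/18))/7) = -(-3/7 + √2*√(2/9)/7) = -(-3/7 + √2*(√2/3)/7) = -(-3/7 + 2/21) = -1*(-⅓) = ⅓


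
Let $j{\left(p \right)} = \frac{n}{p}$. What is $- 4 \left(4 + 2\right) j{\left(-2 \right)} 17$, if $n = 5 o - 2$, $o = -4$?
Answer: $-4488$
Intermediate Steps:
$n = -22$ ($n = 5 \left(-4\right) - 2 = -20 - 2 = -22$)
$j{\left(p \right)} = - \frac{22}{p}$
$- 4 \left(4 + 2\right) j{\left(-2 \right)} 17 = - 4 \left(4 + 2\right) \left(- \frac{22}{-2}\right) 17 = \left(-4\right) 6 \left(\left(-22\right) \left(- \frac{1}{2}\right)\right) 17 = \left(-24\right) 11 \cdot 17 = \left(-264\right) 17 = -4488$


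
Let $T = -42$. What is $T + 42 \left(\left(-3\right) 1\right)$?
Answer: $-168$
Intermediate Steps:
$T + 42 \left(\left(-3\right) 1\right) = -42 + 42 \left(\left(-3\right) 1\right) = -42 + 42 \left(-3\right) = -42 - 126 = -168$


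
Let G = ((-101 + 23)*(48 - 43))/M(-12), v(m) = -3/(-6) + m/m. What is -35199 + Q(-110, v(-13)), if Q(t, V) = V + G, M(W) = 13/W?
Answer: -69675/2 ≈ -34838.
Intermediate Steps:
v(m) = 3/2 (v(m) = -3*(-⅙) + 1 = ½ + 1 = 3/2)
G = 360 (G = ((-101 + 23)*(48 - 43))/((13/(-12))) = (-78*5)/((13*(-1/12))) = -390/(-13/12) = -390*(-12/13) = 360)
Q(t, V) = 360 + V (Q(t, V) = V + 360 = 360 + V)
-35199 + Q(-110, v(-13)) = -35199 + (360 + 3/2) = -35199 + 723/2 = -69675/2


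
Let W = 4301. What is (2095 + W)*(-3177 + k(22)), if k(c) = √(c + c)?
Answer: -20320092 + 12792*√11 ≈ -2.0278e+7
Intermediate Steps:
k(c) = √2*√c (k(c) = √(2*c) = √2*√c)
(2095 + W)*(-3177 + k(22)) = (2095 + 4301)*(-3177 + √2*√22) = 6396*(-3177 + 2*√11) = -20320092 + 12792*√11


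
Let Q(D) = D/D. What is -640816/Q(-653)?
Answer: -640816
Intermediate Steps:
Q(D) = 1
-640816/Q(-653) = -640816/1 = -640816*1 = -640816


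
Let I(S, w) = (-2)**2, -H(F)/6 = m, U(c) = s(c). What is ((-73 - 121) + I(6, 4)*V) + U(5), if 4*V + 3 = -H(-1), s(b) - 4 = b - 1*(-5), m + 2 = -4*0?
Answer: -195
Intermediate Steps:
m = -2 (m = -2 - 4*0 = -2 + 0 = -2)
s(b) = 9 + b (s(b) = 4 + (b - 1*(-5)) = 4 + (b + 5) = 4 + (5 + b) = 9 + b)
U(c) = 9 + c
H(F) = 12 (H(F) = -6*(-2) = 12)
I(S, w) = 4
V = -15/4 (V = -3/4 + (-1*12)/4 = -3/4 + (1/4)*(-12) = -3/4 - 3 = -15/4 ≈ -3.7500)
((-73 - 121) + I(6, 4)*V) + U(5) = ((-73 - 121) + 4*(-15/4)) + (9 + 5) = (-194 - 15) + 14 = -209 + 14 = -195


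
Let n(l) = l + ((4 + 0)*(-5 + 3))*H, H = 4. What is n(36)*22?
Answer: 88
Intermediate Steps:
n(l) = -32 + l (n(l) = l + ((4 + 0)*(-5 + 3))*4 = l + (4*(-2))*4 = l - 8*4 = l - 32 = -32 + l)
n(36)*22 = (-32 + 36)*22 = 4*22 = 88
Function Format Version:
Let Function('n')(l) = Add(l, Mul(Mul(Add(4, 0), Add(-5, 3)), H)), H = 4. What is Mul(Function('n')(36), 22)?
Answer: 88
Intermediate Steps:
Function('n')(l) = Add(-32, l) (Function('n')(l) = Add(l, Mul(Mul(Add(4, 0), Add(-5, 3)), 4)) = Add(l, Mul(Mul(4, -2), 4)) = Add(l, Mul(-8, 4)) = Add(l, -32) = Add(-32, l))
Mul(Function('n')(36), 22) = Mul(Add(-32, 36), 22) = Mul(4, 22) = 88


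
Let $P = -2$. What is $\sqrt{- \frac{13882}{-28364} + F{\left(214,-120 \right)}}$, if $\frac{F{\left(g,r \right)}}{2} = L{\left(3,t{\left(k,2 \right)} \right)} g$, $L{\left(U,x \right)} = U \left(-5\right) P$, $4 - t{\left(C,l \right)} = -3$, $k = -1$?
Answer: $\frac{\sqrt{2582596389422}}{14182} \approx 113.32$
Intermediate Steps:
$t{\left(C,l \right)} = 7$ ($t{\left(C,l \right)} = 4 - -3 = 4 + 3 = 7$)
$L{\left(U,x \right)} = 10 U$ ($L{\left(U,x \right)} = U \left(-5\right) \left(-2\right) = - 5 U \left(-2\right) = 10 U$)
$F{\left(g,r \right)} = 60 g$ ($F{\left(g,r \right)} = 2 \cdot 10 \cdot 3 g = 2 \cdot 30 g = 60 g$)
$\sqrt{- \frac{13882}{-28364} + F{\left(214,-120 \right)}} = \sqrt{- \frac{13882}{-28364} + 60 \cdot 214} = \sqrt{\left(-13882\right) \left(- \frac{1}{28364}\right) + 12840} = \sqrt{\frac{6941}{14182} + 12840} = \sqrt{\frac{182103821}{14182}} = \frac{\sqrt{2582596389422}}{14182}$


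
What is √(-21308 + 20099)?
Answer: I*√1209 ≈ 34.771*I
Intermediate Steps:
√(-21308 + 20099) = √(-1209) = I*√1209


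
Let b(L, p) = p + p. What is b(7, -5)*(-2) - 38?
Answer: -18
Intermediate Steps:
b(L, p) = 2*p
b(7, -5)*(-2) - 38 = (2*(-5))*(-2) - 38 = -10*(-2) - 38 = 20 - 38 = -18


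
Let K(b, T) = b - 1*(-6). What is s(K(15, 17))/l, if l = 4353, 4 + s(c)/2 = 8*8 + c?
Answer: 54/1451 ≈ 0.037216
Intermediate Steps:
K(b, T) = 6 + b (K(b, T) = b + 6 = 6 + b)
s(c) = 120 + 2*c (s(c) = -8 + 2*(8*8 + c) = -8 + 2*(64 + c) = -8 + (128 + 2*c) = 120 + 2*c)
s(K(15, 17))/l = (120 + 2*(6 + 15))/4353 = (120 + 2*21)*(1/4353) = (120 + 42)*(1/4353) = 162*(1/4353) = 54/1451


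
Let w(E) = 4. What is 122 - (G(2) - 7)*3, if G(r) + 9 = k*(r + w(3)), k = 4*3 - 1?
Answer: -28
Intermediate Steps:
k = 11 (k = 12 - 1 = 11)
G(r) = 35 + 11*r (G(r) = -9 + 11*(r + 4) = -9 + 11*(4 + r) = -9 + (44 + 11*r) = 35 + 11*r)
122 - (G(2) - 7)*3 = 122 - ((35 + 11*2) - 7)*3 = 122 - ((35 + 22) - 7)*3 = 122 - (57 - 7)*3 = 122 - 50*3 = 122 - 1*150 = 122 - 150 = -28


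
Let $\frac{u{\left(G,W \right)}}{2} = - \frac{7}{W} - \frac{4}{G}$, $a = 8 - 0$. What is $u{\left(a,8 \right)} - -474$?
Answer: $\frac{1885}{4} \approx 471.25$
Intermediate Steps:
$a = 8$ ($a = 8 + 0 = 8$)
$u{\left(G,W \right)} = - \frac{14}{W} - \frac{8}{G}$ ($u{\left(G,W \right)} = 2 \left(- \frac{7}{W} - \frac{4}{G}\right) = - \frac{14}{W} - \frac{8}{G}$)
$u{\left(a,8 \right)} - -474 = \left(- \frac{14}{8} - \frac{8}{8}\right) - -474 = \left(\left(-14\right) \frac{1}{8} - 1\right) + 474 = \left(- \frac{7}{4} - 1\right) + 474 = - \frac{11}{4} + 474 = \frac{1885}{4}$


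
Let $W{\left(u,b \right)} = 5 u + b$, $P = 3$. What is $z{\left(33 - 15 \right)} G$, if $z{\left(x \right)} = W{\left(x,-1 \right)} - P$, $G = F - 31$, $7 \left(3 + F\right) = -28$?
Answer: $-3268$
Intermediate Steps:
$F = -7$ ($F = -3 + \frac{1}{7} \left(-28\right) = -3 - 4 = -7$)
$G = -38$ ($G = -7 - 31 = -38$)
$W{\left(u,b \right)} = b + 5 u$
$z{\left(x \right)} = -4 + 5 x$ ($z{\left(x \right)} = \left(-1 + 5 x\right) - 3 = -4 + 5 x$)
$z{\left(33 - 15 \right)} G = \left(-4 + 5 \left(33 - 15\right)\right) \left(-38\right) = \left(-4 + 5 \cdot 18\right) \left(-38\right) = \left(-4 + 90\right) \left(-38\right) = 86 \left(-38\right) = -3268$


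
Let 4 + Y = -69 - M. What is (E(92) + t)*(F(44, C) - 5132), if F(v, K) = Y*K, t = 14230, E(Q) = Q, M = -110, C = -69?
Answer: -110064570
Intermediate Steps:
Y = 37 (Y = -4 + (-69 - 1*(-110)) = -4 + (-69 + 110) = -4 + 41 = 37)
F(v, K) = 37*K
(E(92) + t)*(F(44, C) - 5132) = (92 + 14230)*(37*(-69) - 5132) = 14322*(-2553 - 5132) = 14322*(-7685) = -110064570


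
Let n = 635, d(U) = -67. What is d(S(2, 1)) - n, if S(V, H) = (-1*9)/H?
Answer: -702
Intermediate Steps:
S(V, H) = -9/H
d(S(2, 1)) - n = -67 - 1*635 = -67 - 635 = -702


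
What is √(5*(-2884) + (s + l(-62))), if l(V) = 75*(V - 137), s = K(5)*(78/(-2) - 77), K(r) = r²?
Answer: I*√32245 ≈ 179.57*I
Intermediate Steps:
s = -2900 (s = 5²*(78/(-2) - 77) = 25*(78*(-½) - 77) = 25*(-39 - 77) = 25*(-116) = -2900)
l(V) = -10275 + 75*V (l(V) = 75*(-137 + V) = -10275 + 75*V)
√(5*(-2884) + (s + l(-62))) = √(5*(-2884) + (-2900 + (-10275 + 75*(-62)))) = √(-14420 + (-2900 + (-10275 - 4650))) = √(-14420 + (-2900 - 14925)) = √(-14420 - 17825) = √(-32245) = I*√32245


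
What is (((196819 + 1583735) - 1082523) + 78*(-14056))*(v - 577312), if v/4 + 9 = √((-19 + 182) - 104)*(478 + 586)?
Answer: 229979070276 - 1695322272*√59 ≈ 2.1696e+11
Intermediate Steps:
v = -36 + 4256*√59 (v = -36 + 4*(√((-19 + 182) - 104)*(478 + 586)) = -36 + 4*(√(163 - 104)*1064) = -36 + 4*(√59*1064) = -36 + 4*(1064*√59) = -36 + 4256*√59 ≈ 32655.)
(((196819 + 1583735) - 1082523) + 78*(-14056))*(v - 577312) = (((196819 + 1583735) - 1082523) + 78*(-14056))*((-36 + 4256*√59) - 577312) = ((1780554 - 1082523) - 1096368)*(-577348 + 4256*√59) = (698031 - 1096368)*(-577348 + 4256*√59) = -398337*(-577348 + 4256*√59) = 229979070276 - 1695322272*√59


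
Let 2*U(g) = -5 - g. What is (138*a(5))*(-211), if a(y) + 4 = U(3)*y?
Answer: 698832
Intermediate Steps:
U(g) = -5/2 - g/2 (U(g) = (-5 - g)/2 = -5/2 - g/2)
a(y) = -4 - 4*y (a(y) = -4 + (-5/2 - ½*3)*y = -4 + (-5/2 - 3/2)*y = -4 - 4*y)
(138*a(5))*(-211) = (138*(-4 - 4*5))*(-211) = (138*(-4 - 20))*(-211) = (138*(-24))*(-211) = -3312*(-211) = 698832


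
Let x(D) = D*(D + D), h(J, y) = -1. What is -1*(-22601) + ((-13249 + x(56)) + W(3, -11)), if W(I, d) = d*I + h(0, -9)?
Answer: 15590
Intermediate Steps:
x(D) = 2*D² (x(D) = D*(2*D) = 2*D²)
W(I, d) = -1 + I*d (W(I, d) = d*I - 1 = I*d - 1 = -1 + I*d)
-1*(-22601) + ((-13249 + x(56)) + W(3, -11)) = -1*(-22601) + ((-13249 + 2*56²) + (-1 + 3*(-11))) = 22601 + ((-13249 + 2*3136) + (-1 - 33)) = 22601 + ((-13249 + 6272) - 34) = 22601 + (-6977 - 34) = 22601 - 7011 = 15590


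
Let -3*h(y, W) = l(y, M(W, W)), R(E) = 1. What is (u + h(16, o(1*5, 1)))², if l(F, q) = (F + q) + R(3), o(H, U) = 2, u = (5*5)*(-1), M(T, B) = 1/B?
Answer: 34225/36 ≈ 950.69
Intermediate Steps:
u = -25 (u = 25*(-1) = -25)
l(F, q) = 1 + F + q (l(F, q) = (F + q) + 1 = 1 + F + q)
h(y, W) = -⅓ - y/3 - 1/(3*W) (h(y, W) = -(1 + y + 1/W)/3 = -⅓ - y/3 - 1/(3*W))
(u + h(16, o(1*5, 1)))² = (-25 + (⅓)*(-1 - 1*2*(1 + 16))/2)² = (-25 + (⅓)*(½)*(-1 - 1*2*17))² = (-25 + (⅓)*(½)*(-1 - 34))² = (-25 + (⅓)*(½)*(-35))² = (-25 - 35/6)² = (-185/6)² = 34225/36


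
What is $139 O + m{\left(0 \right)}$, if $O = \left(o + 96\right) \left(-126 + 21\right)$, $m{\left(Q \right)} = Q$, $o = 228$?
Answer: $-4728780$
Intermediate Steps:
$O = -34020$ ($O = \left(228 + 96\right) \left(-126 + 21\right) = 324 \left(-105\right) = -34020$)
$139 O + m{\left(0 \right)} = 139 \left(-34020\right) + 0 = -4728780 + 0 = -4728780$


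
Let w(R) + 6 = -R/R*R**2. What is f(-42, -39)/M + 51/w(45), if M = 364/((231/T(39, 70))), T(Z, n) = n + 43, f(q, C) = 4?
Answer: -2632/994513 ≈ -0.0026465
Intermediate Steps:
T(Z, n) = 43 + n
w(R) = -6 - R**2 (w(R) = -6 - R/R*R**2 = -6 - R**2)
M = 5876/33 (M = 364/((231/(43 + 70))) = 364/((231/113)) = 364/((231*(1/113))) = 364/(231/113) = 364*(113/231) = 5876/33 ≈ 178.06)
f(-42, -39)/M + 51/w(45) = 4/(5876/33) + 51/(-6 - 1*45**2) = 4*(33/5876) + 51/(-6 - 1*2025) = 33/1469 + 51/(-6 - 2025) = 33/1469 + 51/(-2031) = 33/1469 + 51*(-1/2031) = 33/1469 - 17/677 = -2632/994513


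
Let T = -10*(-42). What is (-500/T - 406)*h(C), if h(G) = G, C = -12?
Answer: 34204/7 ≈ 4886.3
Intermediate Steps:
T = 420
(-500/T - 406)*h(C) = (-500/420 - 406)*(-12) = (-500*1/420 - 406)*(-12) = (-25/21 - 406)*(-12) = -8551/21*(-12) = 34204/7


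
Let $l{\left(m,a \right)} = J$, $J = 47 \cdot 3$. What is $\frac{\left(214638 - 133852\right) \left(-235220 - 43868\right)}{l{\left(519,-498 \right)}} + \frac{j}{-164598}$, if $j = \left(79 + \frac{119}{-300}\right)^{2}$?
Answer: $- \frac{111332786085528907367}{696249540000} \approx -1.599 \cdot 10^{8}$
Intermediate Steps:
$J = 141$
$l{\left(m,a \right)} = 141$
$j = \frac{556063561}{90000}$ ($j = \left(79 + 119 \left(- \frac{1}{300}\right)\right)^{2} = \left(79 - \frac{119}{300}\right)^{2} = \left(\frac{23581}{300}\right)^{2} = \frac{556063561}{90000} \approx 6178.5$)
$\frac{\left(214638 - 133852\right) \left(-235220 - 43868\right)}{l{\left(519,-498 \right)}} + \frac{j}{-164598} = \frac{\left(214638 - 133852\right) \left(-235220 - 43868\right)}{141} + \frac{556063561}{90000 \left(-164598\right)} = 80786 \left(-279088\right) \frac{1}{141} + \frac{556063561}{90000} \left(- \frac{1}{164598}\right) = \left(-22546403168\right) \frac{1}{141} - \frac{556063561}{14813820000} = - \frac{22546403168}{141} - \frac{556063561}{14813820000} = - \frac{111332786085528907367}{696249540000}$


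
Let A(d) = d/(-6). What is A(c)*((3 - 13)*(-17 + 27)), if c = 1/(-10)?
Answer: -5/3 ≈ -1.6667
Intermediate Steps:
c = -⅒ ≈ -0.10000
A(d) = -d/6 (A(d) = d*(-⅙) = -d/6)
A(c)*((3 - 13)*(-17 + 27)) = (-⅙*(-⅒))*((3 - 13)*(-17 + 27)) = (-10*10)/60 = (1/60)*(-100) = -5/3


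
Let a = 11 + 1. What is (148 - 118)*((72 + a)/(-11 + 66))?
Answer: 504/11 ≈ 45.818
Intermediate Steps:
a = 12
(148 - 118)*((72 + a)/(-11 + 66)) = (148 - 118)*((72 + 12)/(-11 + 66)) = 30*(84/55) = 504/11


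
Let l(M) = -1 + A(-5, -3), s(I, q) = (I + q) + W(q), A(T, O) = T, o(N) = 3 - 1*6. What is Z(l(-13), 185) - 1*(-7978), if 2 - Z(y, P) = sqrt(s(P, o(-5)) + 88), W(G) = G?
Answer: 7980 - sqrt(267) ≈ 7963.7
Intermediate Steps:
o(N) = -3 (o(N) = 3 - 6 = -3)
s(I, q) = I + 2*q (s(I, q) = (I + q) + q = I + 2*q)
l(M) = -6 (l(M) = -1 - 5 = -6)
Z(y, P) = 2 - sqrt(82 + P) (Z(y, P) = 2 - sqrt((P + 2*(-3)) + 88) = 2 - sqrt((P - 6) + 88) = 2 - sqrt((-6 + P) + 88) = 2 - sqrt(82 + P))
Z(l(-13), 185) - 1*(-7978) = (2 - sqrt(82 + 185)) - 1*(-7978) = (2 - sqrt(267)) + 7978 = 7980 - sqrt(267)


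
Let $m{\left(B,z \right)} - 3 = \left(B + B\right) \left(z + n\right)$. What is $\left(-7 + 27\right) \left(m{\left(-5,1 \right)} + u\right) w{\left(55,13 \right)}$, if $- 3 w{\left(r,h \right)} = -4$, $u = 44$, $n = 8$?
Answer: $- \frac{3440}{3} \approx -1146.7$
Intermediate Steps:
$w{\left(r,h \right)} = \frac{4}{3}$ ($w{\left(r,h \right)} = \left(- \frac{1}{3}\right) \left(-4\right) = \frac{4}{3}$)
$m{\left(B,z \right)} = 3 + 2 B \left(8 + z\right)$ ($m{\left(B,z \right)} = 3 + \left(B + B\right) \left(z + 8\right) = 3 + 2 B \left(8 + z\right)$)
$\left(-7 + 27\right) \left(m{\left(-5,1 \right)} + u\right) w{\left(55,13 \right)} = \left(-7 + 27\right) \left(\left(3 + 16 \left(-5\right) + 2 \left(-5\right) 1\right) + 44\right) \frac{4}{3} = 20 \left(\left(3 - 80 - 10\right) + 44\right) \frac{4}{3} = 20 \left(-87 + 44\right) \frac{4}{3} = 20 \left(-43\right) \frac{4}{3} = \left(-860\right) \frac{4}{3} = - \frac{3440}{3}$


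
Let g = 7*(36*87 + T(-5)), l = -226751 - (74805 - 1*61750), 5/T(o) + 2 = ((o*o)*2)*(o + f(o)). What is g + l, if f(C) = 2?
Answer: -33118099/152 ≈ -2.1788e+5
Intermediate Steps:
T(o) = 5/(-2 + 2*o²*(2 + o)) (T(o) = 5/(-2 + ((o*o)*2)*(o + 2)) = 5/(-2 + (o²*2)*(2 + o)) = 5/(-2 + (2*o²)*(2 + o)) = 5/(-2 + 2*o²*(2 + o)))
l = -239806 (l = -226751 - (74805 - 61750) = -226751 - 1*13055 = -226751 - 13055 = -239806)
g = 3332413/152 (g = 7*(36*87 + 5/(2*(-1 + (-5)³ + 2*(-5)²))) = 7*(3132 + 5/(2*(-1 - 125 + 2*25))) = 7*(3132 + 5/(2*(-1 - 125 + 50))) = 7*(3132 + (5/2)/(-76)) = 7*(3132 + (5/2)*(-1/76)) = 7*(3132 - 5/152) = 7*(476059/152) = 3332413/152 ≈ 21924.)
g + l = 3332413/152 - 239806 = -33118099/152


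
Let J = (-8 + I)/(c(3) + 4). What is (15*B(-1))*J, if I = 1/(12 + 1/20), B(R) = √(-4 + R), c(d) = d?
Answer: -28620*I*√5/1687 ≈ -37.935*I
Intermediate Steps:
I = 20/241 (I = 1/(12 + 1/20) = 1/(241/20) = 20/241 ≈ 0.082988)
J = -1908/1687 (J = (-8 + 20/241)/(3 + 4) = -1908/241/7 = -1908/241*⅐ = -1908/1687 ≈ -1.1310)
(15*B(-1))*J = (15*√(-4 - 1))*(-1908/1687) = (15*√(-5))*(-1908/1687) = (15*(I*√5))*(-1908/1687) = (15*I*√5)*(-1908/1687) = -28620*I*√5/1687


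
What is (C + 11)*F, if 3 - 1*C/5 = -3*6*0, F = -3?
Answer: -78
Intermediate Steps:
C = 15 (C = 15 - 5*(-3*6)*0 = 15 - (-90)*0 = 15 - 5*0 = 15 + 0 = 15)
(C + 11)*F = (15 + 11)*(-3) = 26*(-3) = -78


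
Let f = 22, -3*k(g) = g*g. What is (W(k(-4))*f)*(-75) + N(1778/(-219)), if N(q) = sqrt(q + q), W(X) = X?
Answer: 8800 + 2*I*sqrt(194691)/219 ≈ 8800.0 + 4.0296*I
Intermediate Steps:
k(g) = -g**2/3 (k(g) = -g*g/3 = -g**2/3)
N(q) = sqrt(2)*sqrt(q) (N(q) = sqrt(2*q) = sqrt(2)*sqrt(q))
(W(k(-4))*f)*(-75) + N(1778/(-219)) = (-1/3*(-4)**2*22)*(-75) + sqrt(2)*sqrt(1778/(-219)) = (-1/3*16*22)*(-75) + sqrt(2)*sqrt(1778*(-1/219)) = -16/3*22*(-75) + sqrt(2)*sqrt(-1778/219) = -352/3*(-75) + sqrt(2)*(I*sqrt(389382)/219) = 8800 + 2*I*sqrt(194691)/219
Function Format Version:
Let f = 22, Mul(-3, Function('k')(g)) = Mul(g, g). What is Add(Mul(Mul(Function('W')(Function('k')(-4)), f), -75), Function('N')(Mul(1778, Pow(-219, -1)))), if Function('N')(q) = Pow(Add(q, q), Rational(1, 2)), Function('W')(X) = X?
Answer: Add(8800, Mul(Rational(2, 219), I, Pow(194691, Rational(1, 2)))) ≈ Add(8800.0, Mul(4.0296, I))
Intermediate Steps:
Function('k')(g) = Mul(Rational(-1, 3), Pow(g, 2)) (Function('k')(g) = Mul(Rational(-1, 3), Mul(g, g)) = Mul(Rational(-1, 3), Pow(g, 2)))
Function('N')(q) = Mul(Pow(2, Rational(1, 2)), Pow(q, Rational(1, 2))) (Function('N')(q) = Pow(Mul(2, q), Rational(1, 2)) = Mul(Pow(2, Rational(1, 2)), Pow(q, Rational(1, 2))))
Add(Mul(Mul(Function('W')(Function('k')(-4)), f), -75), Function('N')(Mul(1778, Pow(-219, -1)))) = Add(Mul(Mul(Mul(Rational(-1, 3), Pow(-4, 2)), 22), -75), Mul(Pow(2, Rational(1, 2)), Pow(Mul(1778, Pow(-219, -1)), Rational(1, 2)))) = Add(Mul(Mul(Mul(Rational(-1, 3), 16), 22), -75), Mul(Pow(2, Rational(1, 2)), Pow(Mul(1778, Rational(-1, 219)), Rational(1, 2)))) = Add(Mul(Mul(Rational(-16, 3), 22), -75), Mul(Pow(2, Rational(1, 2)), Pow(Rational(-1778, 219), Rational(1, 2)))) = Add(Mul(Rational(-352, 3), -75), Mul(Pow(2, Rational(1, 2)), Mul(Rational(1, 219), I, Pow(389382, Rational(1, 2))))) = Add(8800, Mul(Rational(2, 219), I, Pow(194691, Rational(1, 2))))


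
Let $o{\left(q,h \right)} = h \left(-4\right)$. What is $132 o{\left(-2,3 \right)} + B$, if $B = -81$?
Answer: $-1665$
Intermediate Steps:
$o{\left(q,h \right)} = - 4 h$
$132 o{\left(-2,3 \right)} + B = 132 \left(\left(-4\right) 3\right) - 81 = 132 \left(-12\right) - 81 = -1584 - 81 = -1665$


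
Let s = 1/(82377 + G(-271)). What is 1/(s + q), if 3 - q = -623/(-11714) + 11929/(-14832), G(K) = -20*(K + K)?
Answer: 8097856244208/30375877021393 ≈ 0.26659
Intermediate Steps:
G(K) = -40*K
q = 325861057/86871024 (q = 3 - (-623/(-11714) + 11929/(-14832)) = 3 - (-623*(-1/11714) + 11929*(-1/14832)) = 3 - (623/11714 - 11929/14832) = 3 - 1*(-65247985/86871024) = 3 + 65247985/86871024 = 325861057/86871024 ≈ 3.7511)
s = 1/93217 (s = 1/(82377 - 40*(-271)) = 1/(82377 + 10840) = 1/93217 ≈ 1.0728e-5)
1/(s + q) = 1/(1/93217 + 325861057/86871024) = 1/(30375877021393/8097856244208) = 8097856244208/30375877021393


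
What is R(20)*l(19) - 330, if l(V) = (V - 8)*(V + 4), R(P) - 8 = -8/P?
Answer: 7964/5 ≈ 1592.8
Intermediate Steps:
R(P) = 8 - 8/P
l(V) = (-8 + V)*(4 + V)
R(20)*l(19) - 330 = (8 - 8/20)*(-32 + 19² - 4*19) - 330 = (8 - 8*1/20)*(-32 + 361 - 76) - 330 = (8 - ⅖)*253 - 330 = (38/5)*253 - 330 = 9614/5 - 330 = 7964/5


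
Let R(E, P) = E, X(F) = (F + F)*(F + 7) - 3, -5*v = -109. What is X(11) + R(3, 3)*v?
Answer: 2292/5 ≈ 458.40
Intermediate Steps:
v = 109/5 (v = -⅕*(-109) = 109/5 ≈ 21.800)
X(F) = -3 + 2*F*(7 + F) (X(F) = (2*F)*(7 + F) - 3 = 2*F*(7 + F) - 3 = -3 + 2*F*(7 + F))
X(11) + R(3, 3)*v = (-3 + 2*11² + 14*11) + 3*(109/5) = (-3 + 2*121 + 154) + 327/5 = (-3 + 242 + 154) + 327/5 = 393 + 327/5 = 2292/5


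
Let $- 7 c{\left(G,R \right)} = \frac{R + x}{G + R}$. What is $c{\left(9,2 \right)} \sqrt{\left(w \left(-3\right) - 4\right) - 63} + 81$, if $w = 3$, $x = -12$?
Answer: $81 + \frac{20 i \sqrt{19}}{77} \approx 81.0 + 1.1322 i$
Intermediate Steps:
$c{\left(G,R \right)} = - \frac{-12 + R}{7 \left(G + R\right)}$ ($c{\left(G,R \right)} = - \frac{\left(R - 12\right) \frac{1}{G + R}}{7} = - \frac{\left(-12 + R\right) \frac{1}{G + R}}{7} = - \frac{\frac{1}{G + R} \left(-12 + R\right)}{7} = - \frac{-12 + R}{7 \left(G + R\right)}$)
$c{\left(9,2 \right)} \sqrt{\left(w \left(-3\right) - 4\right) - 63} + 81 = \frac{12 - 2}{7 \left(9 + 2\right)} \sqrt{\left(3 \left(-3\right) - 4\right) - 63} + 81 = \frac{12 - 2}{7 \cdot 11} \sqrt{\left(-9 - 4\right) - 63} + 81 = \frac{1}{7} \cdot \frac{1}{11} \cdot 10 \sqrt{-13 - 63} + 81 = \frac{10 \sqrt{-76}}{77} + 81 = \frac{10 \cdot 2 i \sqrt{19}}{77} + 81 = \frac{20 i \sqrt{19}}{77} + 81 = 81 + \frac{20 i \sqrt{19}}{77}$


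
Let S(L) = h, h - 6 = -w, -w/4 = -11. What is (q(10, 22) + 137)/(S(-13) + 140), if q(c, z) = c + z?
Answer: 169/102 ≈ 1.6569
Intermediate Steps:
w = 44 (w = -4*(-11) = 44)
h = -38 (h = 6 - 1*44 = 6 - 44 = -38)
S(L) = -38
(q(10, 22) + 137)/(S(-13) + 140) = ((10 + 22) + 137)/(-38 + 140) = (32 + 137)/102 = 169*(1/102) = 169/102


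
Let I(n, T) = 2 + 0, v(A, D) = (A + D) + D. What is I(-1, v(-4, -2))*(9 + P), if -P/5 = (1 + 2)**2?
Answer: -72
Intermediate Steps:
P = -45 (P = -5*(1 + 2)**2 = -5*3**2 = -5*9 = -45)
v(A, D) = A + 2*D
I(n, T) = 2
I(-1, v(-4, -2))*(9 + P) = 2*(9 - 45) = 2*(-36) = -72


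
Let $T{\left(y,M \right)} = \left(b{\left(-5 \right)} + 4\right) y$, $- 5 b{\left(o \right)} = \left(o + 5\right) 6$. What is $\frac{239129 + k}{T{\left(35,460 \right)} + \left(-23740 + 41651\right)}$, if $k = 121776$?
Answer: $\frac{360905}{18051} \approx 19.994$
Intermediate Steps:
$b{\left(o \right)} = -6 - \frac{6 o}{5}$ ($b{\left(o \right)} = - \frac{\left(o + 5\right) 6}{5} = - \frac{\left(5 + o\right) 6}{5} = - \frac{30 + 6 o}{5} = -6 - \frac{6 o}{5}$)
$T{\left(y,M \right)} = 4 y$ ($T{\left(y,M \right)} = \left(\left(-6 - -6\right) + 4\right) y = \left(\left(-6 + 6\right) + 4\right) y = \left(0 + 4\right) y = 4 y$)
$\frac{239129 + k}{T{\left(35,460 \right)} + \left(-23740 + 41651\right)} = \frac{239129 + 121776}{4 \cdot 35 + \left(-23740 + 41651\right)} = \frac{360905}{140 + 17911} = \frac{360905}{18051}$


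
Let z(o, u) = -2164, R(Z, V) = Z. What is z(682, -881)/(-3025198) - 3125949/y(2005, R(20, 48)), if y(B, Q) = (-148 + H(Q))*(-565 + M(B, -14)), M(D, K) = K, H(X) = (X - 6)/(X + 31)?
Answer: -80379651339583/2199412727138 ≈ -36.546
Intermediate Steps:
H(X) = (-6 + X)/(31 + X)
y(B, Q) = 85692 - 579*(-6 + Q)/(31 + Q) (y(B, Q) = (-148 + (-6 + Q)/(31 + Q))*(-565 - 14) = (-148 + (-6 + Q)/(31 + Q))*(-579) = 85692 - 579*(-6 + Q)/(31 + Q))
z(682, -881)/(-3025198) - 3125949/y(2005, R(20, 48)) = -2164/(-3025198) - 3125949*(31 + 20)/(579*(4594 + 147*20)) = -2164*(-1/3025198) - 3125949*17/(193*(4594 + 2940)) = 1082/1512599 - 3125949/(579*(1/51)*7534) = 1082/1512599 - 3125949/1454062/17 = 1082/1512599 - 3125949*17/1454062 = 1082/1512599 - 53141133/1454062 = -80379651339583/2199412727138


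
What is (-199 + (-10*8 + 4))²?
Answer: 75625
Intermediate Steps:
(-199 + (-10*8 + 4))² = (-199 + (-80 + 4))² = (-199 - 76)² = (-275)² = 75625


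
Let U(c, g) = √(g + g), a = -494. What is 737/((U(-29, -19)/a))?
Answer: 9581*I*√38 ≈ 59061.0*I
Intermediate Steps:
U(c, g) = √2*√g (U(c, g) = √(2*g) = √2*√g)
737/((U(-29, -19)/a)) = 737/(((√2*√(-19))/(-494))) = 737/(((√2*(I*√19))*(-1/494))) = 737/(((I*√38)*(-1/494))) = 737/((-I*√38/494)) = 737*(13*I*√38) = 9581*I*√38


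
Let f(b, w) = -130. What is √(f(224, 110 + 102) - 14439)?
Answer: I*√14569 ≈ 120.7*I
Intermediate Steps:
√(f(224, 110 + 102) - 14439) = √(-130 - 14439) = √(-14569) = I*√14569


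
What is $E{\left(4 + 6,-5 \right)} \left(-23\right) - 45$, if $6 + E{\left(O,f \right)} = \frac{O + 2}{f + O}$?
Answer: $\frac{189}{5} \approx 37.8$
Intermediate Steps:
$E{\left(O,f \right)} = -6 + \frac{2 + O}{O + f}$ ($E{\left(O,f \right)} = -6 + \frac{O + 2}{f + O} = -6 + \frac{2 + O}{O + f}$)
$E{\left(4 + 6,-5 \right)} \left(-23\right) - 45 = \frac{2 - -30 - 5 \left(4 + 6\right)}{\left(4 + 6\right) - 5} \left(-23\right) - 45 = \frac{2 + 30 - 50}{10 - 5} \left(-23\right) - 45 = \frac{2 + 30 - 50}{5} \left(-23\right) - 45 = \frac{1}{5} \left(-18\right) \left(-23\right) - 45 = \left(- \frac{18}{5}\right) \left(-23\right) - 45 = \frac{414}{5} - 45 = \frac{189}{5}$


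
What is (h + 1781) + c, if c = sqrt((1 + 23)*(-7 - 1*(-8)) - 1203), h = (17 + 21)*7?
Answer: 2047 + 3*I*sqrt(131) ≈ 2047.0 + 34.337*I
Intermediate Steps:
h = 266 (h = 38*7 = 266)
c = 3*I*sqrt(131) (c = sqrt(24*(-7 + 8) - 1203) = sqrt(24*1 - 1203) = sqrt(24 - 1203) = sqrt(-1179) = 3*I*sqrt(131) ≈ 34.337*I)
(h + 1781) + c = (266 + 1781) + 3*I*sqrt(131) = 2047 + 3*I*sqrt(131)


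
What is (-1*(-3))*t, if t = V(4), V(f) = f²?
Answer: 48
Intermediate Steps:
t = 16 (t = 4² = 16)
(-1*(-3))*t = -1*(-3)*16 = 3*16 = 48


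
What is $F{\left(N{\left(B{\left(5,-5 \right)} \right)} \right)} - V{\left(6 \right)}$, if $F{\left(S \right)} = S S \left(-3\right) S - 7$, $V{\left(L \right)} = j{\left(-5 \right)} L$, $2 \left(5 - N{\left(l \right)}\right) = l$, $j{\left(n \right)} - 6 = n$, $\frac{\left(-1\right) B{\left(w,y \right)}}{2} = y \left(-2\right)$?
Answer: $-10138$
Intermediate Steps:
$B{\left(w,y \right)} = 4 y$ ($B{\left(w,y \right)} = - 2 y \left(-2\right) = - 2 \left(- 2 y\right) = 4 y$)
$j{\left(n \right)} = 6 + n$
$N{\left(l \right)} = 5 - \frac{l}{2}$
$V{\left(L \right)} = L$ ($V{\left(L \right)} = \left(6 - 5\right) L = 1 L = L$)
$F{\left(S \right)} = -7 - 3 S^{3}$ ($F{\left(S \right)} = S - 3 S S - 7 = S \left(- 3 S^{2}\right) - 7 = - 3 S^{3} - 7 = -7 - 3 S^{3}$)
$F{\left(N{\left(B{\left(5,-5 \right)} \right)} \right)} - V{\left(6 \right)} = \left(-7 - 3 \left(5 - \frac{4 \left(-5\right)}{2}\right)^{3}\right) - 6 = \left(-7 - 3 \left(5 - -10\right)^{3}\right) - 6 = \left(-7 - 3 \left(5 + 10\right)^{3}\right) - 6 = \left(-7 - 3 \cdot 15^{3}\right) - 6 = \left(-7 - 10125\right) - 6 = -10132 - 6 = -10138$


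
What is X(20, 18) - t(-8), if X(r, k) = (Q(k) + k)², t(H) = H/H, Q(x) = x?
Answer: 1295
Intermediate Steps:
t(H) = 1
X(r, k) = 4*k² (X(r, k) = (k + k)² = (2*k)² = 4*k²)
X(20, 18) - t(-8) = 4*18² - 1*1 = 4*324 - 1 = 1296 - 1 = 1295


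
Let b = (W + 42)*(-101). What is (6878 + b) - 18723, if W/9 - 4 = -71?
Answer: 44816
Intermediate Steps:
W = -603 (W = 36 + 9*(-71) = 36 - 639 = -603)
b = 56661 (b = (-603 + 42)*(-101) = -561*(-101) = 56661)
(6878 + b) - 18723 = (6878 + 56661) - 18723 = 63539 - 18723 = 44816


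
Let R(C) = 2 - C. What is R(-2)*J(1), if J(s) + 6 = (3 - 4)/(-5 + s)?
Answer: -23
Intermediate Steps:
J(s) = -6 - 1/(-5 + s) (J(s) = -6 + (3 - 4)/(-5 + s) = -6 - 1/(-5 + s))
R(-2)*J(1) = (2 - 1*(-2))*((29 - 6*1)/(-5 + 1)) = (2 + 2)*((29 - 6)/(-4)) = 4*(-¼*23) = 4*(-23/4) = -23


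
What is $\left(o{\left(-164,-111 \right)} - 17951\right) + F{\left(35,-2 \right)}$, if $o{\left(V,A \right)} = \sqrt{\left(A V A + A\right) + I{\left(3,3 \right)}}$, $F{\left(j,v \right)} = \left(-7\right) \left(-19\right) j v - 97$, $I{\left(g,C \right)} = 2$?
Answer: $-27358 + i \sqrt{2020753} \approx -27358.0 + 1421.5 i$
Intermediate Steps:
$F{\left(j,v \right)} = -97 + 133 j v$ ($F{\left(j,v \right)} = 133 j v - 97 = -97 + 133 j v$)
$o{\left(V,A \right)} = \sqrt{2 + A + V A^{2}}$ ($o{\left(V,A \right)} = \sqrt{\left(A V A + A\right) + 2} = \sqrt{\left(V A^{2} + A\right) + 2} = \sqrt{\left(A + V A^{2}\right) + 2} = \sqrt{2 + A + V A^{2}}$)
$\left(o{\left(-164,-111 \right)} - 17951\right) + F{\left(35,-2 \right)} = \left(\sqrt{2 - 111 - 164 \left(-111\right)^{2}} - 17951\right) + \left(-97 + 133 \cdot 35 \left(-2\right)\right) = \left(\sqrt{2 - 111 - 2020644} - 17951\right) - 9407 = \left(\sqrt{-2020753} - 17951\right) - 9407 = \left(i \sqrt{2020753} - 17951\right) - 9407 = \left(-17951 + i \sqrt{2020753}\right) - 9407 = -27358 + i \sqrt{2020753}$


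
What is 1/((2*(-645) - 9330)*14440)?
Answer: -1/153352800 ≈ -6.5209e-9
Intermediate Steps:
1/((2*(-645) - 9330)*14440) = (1/14440)/(-1290 - 9330) = (1/14440)/(-10620) = -1/10620*1/14440 = -1/153352800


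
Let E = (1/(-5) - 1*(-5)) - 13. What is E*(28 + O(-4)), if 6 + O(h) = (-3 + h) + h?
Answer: -451/5 ≈ -90.200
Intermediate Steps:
E = -41/5 (E = (-⅕ + 5) - 13 = 24/5 - 13 = -41/5 ≈ -8.2000)
O(h) = -9 + 2*h (O(h) = -6 + ((-3 + h) + h) = -6 + (-3 + 2*h) = -9 + 2*h)
E*(28 + O(-4)) = -41*(28 + (-9 + 2*(-4)))/5 = -41*(28 + (-9 - 8))/5 = -41*(28 - 17)/5 = -41/5*11 = -451/5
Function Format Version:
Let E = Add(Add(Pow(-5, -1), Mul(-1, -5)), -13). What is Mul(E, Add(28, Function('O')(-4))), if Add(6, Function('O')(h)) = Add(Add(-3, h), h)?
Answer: Rational(-451, 5) ≈ -90.200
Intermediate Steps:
E = Rational(-41, 5) (E = Add(Add(Rational(-1, 5), 5), -13) = Add(Rational(24, 5), -13) = Rational(-41, 5) ≈ -8.2000)
Function('O')(h) = Add(-9, Mul(2, h)) (Function('O')(h) = Add(-6, Add(Add(-3, h), h)) = Add(-6, Add(-3, Mul(2, h))) = Add(-9, Mul(2, h)))
Mul(E, Add(28, Function('O')(-4))) = Mul(Rational(-41, 5), Add(28, Add(-9, Mul(2, -4)))) = Mul(Rational(-41, 5), Add(28, Add(-9, -8))) = Mul(Rational(-41, 5), Add(28, -17)) = Mul(Rational(-41, 5), 11) = Rational(-451, 5)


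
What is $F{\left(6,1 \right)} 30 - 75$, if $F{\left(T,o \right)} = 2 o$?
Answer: $-15$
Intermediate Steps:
$F{\left(6,1 \right)} 30 - 75 = 2 \cdot 1 \cdot 30 - 75 = 2 \cdot 30 - 75 = 60 - 75 = -15$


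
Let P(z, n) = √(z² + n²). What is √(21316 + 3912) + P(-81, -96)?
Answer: 2*√6307 + 3*√1753 ≈ 284.44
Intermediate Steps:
P(z, n) = √(n² + z²)
√(21316 + 3912) + P(-81, -96) = √(21316 + 3912) + √((-96)² + (-81)²) = √25228 + √(9216 + 6561) = 2*√6307 + √15777 = 2*√6307 + 3*√1753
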